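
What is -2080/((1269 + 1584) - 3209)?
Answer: 520/89 ≈ 5.8427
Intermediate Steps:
-2080/((1269 + 1584) - 3209) = -2080/(2853 - 3209) = -2080/(-356) = -2080*(-1/356) = 520/89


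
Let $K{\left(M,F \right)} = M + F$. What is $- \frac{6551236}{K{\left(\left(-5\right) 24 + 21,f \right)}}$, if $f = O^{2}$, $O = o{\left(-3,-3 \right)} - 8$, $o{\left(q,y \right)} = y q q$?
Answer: $- \frac{3275618}{563} \approx -5818.1$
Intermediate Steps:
$o{\left(q,y \right)} = y q^{2}$ ($o{\left(q,y \right)} = q y q = y q^{2}$)
$O = -35$ ($O = - 3 \left(-3\right)^{2} - 8 = \left(-3\right) 9 - 8 = -27 - 8 = -35$)
$f = 1225$ ($f = \left(-35\right)^{2} = 1225$)
$K{\left(M,F \right)} = F + M$
$- \frac{6551236}{K{\left(\left(-5\right) 24 + 21,f \right)}} = - \frac{6551236}{1225 + \left(\left(-5\right) 24 + 21\right)} = - \frac{6551236}{1225 + \left(-120 + 21\right)} = - \frac{6551236}{1225 - 99} = - \frac{6551236}{1126} = \left(-6551236\right) \frac{1}{1126} = - \frac{3275618}{563}$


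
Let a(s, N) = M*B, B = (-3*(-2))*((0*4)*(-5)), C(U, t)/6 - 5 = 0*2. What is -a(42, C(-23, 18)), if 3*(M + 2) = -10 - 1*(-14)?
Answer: 0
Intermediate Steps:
C(U, t) = 30 (C(U, t) = 30 + 6*(0*2) = 30 + 6*0 = 30 + 0 = 30)
B = 0 (B = 6*(0*(-5)) = 6*0 = 0)
M = -2/3 (M = -2 + (-10 - 1*(-14))/3 = -2 + (-10 + 14)/3 = -2 + (1/3)*4 = -2 + 4/3 = -2/3 ≈ -0.66667)
a(s, N) = 0 (a(s, N) = -2/3*0 = 0)
-a(42, C(-23, 18)) = -1*0 = 0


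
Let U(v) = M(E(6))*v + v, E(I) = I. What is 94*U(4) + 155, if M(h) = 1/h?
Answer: 1781/3 ≈ 593.67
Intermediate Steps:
U(v) = 7*v/6 (U(v) = v/6 + v = 7*v/6)
94*U(4) + 155 = 94*((7/6)*4) + 155 = 94*(14/3) + 155 = 1316/3 + 155 = 1781/3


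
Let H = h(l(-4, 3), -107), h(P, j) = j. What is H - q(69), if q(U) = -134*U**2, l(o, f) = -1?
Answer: 637867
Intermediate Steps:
H = -107
H - q(69) = -107 - (-134)*69**2 = -107 - (-134)*4761 = -107 - 1*(-637974) = -107 + 637974 = 637867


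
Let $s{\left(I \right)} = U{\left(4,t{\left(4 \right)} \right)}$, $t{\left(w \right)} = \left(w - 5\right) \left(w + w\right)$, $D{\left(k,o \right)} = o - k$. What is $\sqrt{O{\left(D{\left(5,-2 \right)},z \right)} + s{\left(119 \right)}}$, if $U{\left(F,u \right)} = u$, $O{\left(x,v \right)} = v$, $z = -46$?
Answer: $3 i \sqrt{6} \approx 7.3485 i$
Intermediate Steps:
$t{\left(w \right)} = 2 w \left(-5 + w\right)$ ($t{\left(w \right)} = \left(-5 + w\right) 2 w = 2 w \left(-5 + w\right)$)
$s{\left(I \right)} = -8$ ($s{\left(I \right)} = 2 \cdot 4 \left(-5 + 4\right) = 2 \cdot 4 \left(-1\right) = -8$)
$\sqrt{O{\left(D{\left(5,-2 \right)},z \right)} + s{\left(119 \right)}} = \sqrt{-46 - 8} = \sqrt{-54} = 3 i \sqrt{6}$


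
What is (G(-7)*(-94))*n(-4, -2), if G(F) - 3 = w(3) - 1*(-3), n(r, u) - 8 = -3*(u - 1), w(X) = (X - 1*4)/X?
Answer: -27166/3 ≈ -9055.3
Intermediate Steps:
w(X) = (-4 + X)/X (w(X) = (X - 4)/X = (-4 + X)/X)
n(r, u) = 11 - 3*u (n(r, u) = 8 - 3*(u - 1) = 8 - 3*(-1 + u) = 8 + (3 - 3*u) = 11 - 3*u)
G(F) = 17/3 (G(F) = 3 + ((-4 + 3)/3 - 1*(-3)) = 3 + ((1/3)*(-1) + 3) = 3 + (-1/3 + 3) = 3 + 8/3 = 17/3)
(G(-7)*(-94))*n(-4, -2) = ((17/3)*(-94))*(11 - 3*(-2)) = -1598*(11 + 6)/3 = -1598/3*17 = -27166/3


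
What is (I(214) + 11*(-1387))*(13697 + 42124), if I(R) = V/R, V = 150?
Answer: -91123540104/107 ≈ -8.5162e+8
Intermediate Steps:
I(R) = 150/R
(I(214) + 11*(-1387))*(13697 + 42124) = (150/214 + 11*(-1387))*(13697 + 42124) = (150*(1/214) - 15257)*55821 = (75/107 - 15257)*55821 = -1632424/107*55821 = -91123540104/107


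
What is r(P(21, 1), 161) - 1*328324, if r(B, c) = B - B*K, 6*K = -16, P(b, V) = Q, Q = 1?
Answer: -984961/3 ≈ -3.2832e+5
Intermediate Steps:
P(b, V) = 1
K = -8/3 (K = (⅙)*(-16) = -8/3 ≈ -2.6667)
r(B, c) = 11*B/3 (r(B, c) = B - B*(-8)/3 = B - (-8)*B/3 = B + 8*B/3 = 11*B/3)
r(P(21, 1), 161) - 1*328324 = (11/3)*1 - 1*328324 = 11/3 - 328324 = -984961/3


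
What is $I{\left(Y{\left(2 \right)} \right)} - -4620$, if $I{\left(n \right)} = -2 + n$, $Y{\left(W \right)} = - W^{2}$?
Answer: $4614$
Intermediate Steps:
$I{\left(Y{\left(2 \right)} \right)} - -4620 = \left(-2 - 2^{2}\right) - -4620 = \left(-2 - 4\right) + 4620 = -6 + 4620 = 4614$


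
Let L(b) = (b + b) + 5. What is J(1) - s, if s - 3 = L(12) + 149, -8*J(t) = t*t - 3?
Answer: -723/4 ≈ -180.75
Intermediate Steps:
J(t) = 3/8 - t²/8 (J(t) = -(t*t - 3)/8 = -(t² - 3)/8 = -(-3 + t²)/8 = 3/8 - t²/8)
L(b) = 5 + 2*b (L(b) = 2*b + 5 = 5 + 2*b)
s = 181 (s = 3 + ((5 + 2*12) + 149) = 3 + ((5 + 24) + 149) = 3 + (29 + 149) = 3 + 178 = 181)
J(1) - s = (3/8 - ⅛*1²) - 1*181 = (3/8 - ⅛*1) - 181 = (3/8 - ⅛) - 181 = ¼ - 181 = -723/4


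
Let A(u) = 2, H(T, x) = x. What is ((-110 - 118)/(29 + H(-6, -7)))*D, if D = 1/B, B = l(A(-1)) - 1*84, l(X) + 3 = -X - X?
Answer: 114/1001 ≈ 0.11389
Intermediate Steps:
l(X) = -3 - 2*X (l(X) = -3 + (-X - X) = -3 - 2*X)
B = -91 (B = (-3 - 2*2) - 1*84 = (-3 - 4) - 84 = -7 - 84 = -91)
D = -1/91 (D = 1/(-91) = -1/91 ≈ -0.010989)
((-110 - 118)/(29 + H(-6, -7)))*D = ((-110 - 118)/(29 - 7))*(-1/91) = -228/22*(-1/91) = -228*1/22*(-1/91) = -114/11*(-1/91) = 114/1001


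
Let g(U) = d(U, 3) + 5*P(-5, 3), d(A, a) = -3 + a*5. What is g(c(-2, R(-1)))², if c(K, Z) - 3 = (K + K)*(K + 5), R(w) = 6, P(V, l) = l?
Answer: 729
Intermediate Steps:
c(K, Z) = 3 + 2*K*(5 + K) (c(K, Z) = 3 + (K + K)*(K + 5) = 3 + (2*K)*(5 + K) = 3 + 2*K*(5 + K))
d(A, a) = -3 + 5*a
g(U) = 27 (g(U) = (-3 + 5*3) + 5*3 = (-3 + 15) + 15 = 12 + 15 = 27)
g(c(-2, R(-1)))² = 27² = 729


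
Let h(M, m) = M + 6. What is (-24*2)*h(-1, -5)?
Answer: -240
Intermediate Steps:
h(M, m) = 6 + M
(-24*2)*h(-1, -5) = (-24*2)*(6 - 1) = -48*5 = -240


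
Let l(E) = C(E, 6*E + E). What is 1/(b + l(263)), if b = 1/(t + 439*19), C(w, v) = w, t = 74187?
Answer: 82528/21704865 ≈ 0.0038023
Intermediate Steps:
l(E) = E
b = 1/82528 (b = 1/(74187 + 439*19) = 1/(74187 + 8341) = 1/82528 ≈ 1.2117e-5)
1/(b + l(263)) = 1/(1/82528 + 263) = 1/(21704865/82528) = 82528/21704865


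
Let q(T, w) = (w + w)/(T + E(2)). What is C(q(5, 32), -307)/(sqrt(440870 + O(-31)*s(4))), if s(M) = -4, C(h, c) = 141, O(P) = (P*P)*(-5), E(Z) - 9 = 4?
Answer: 141*sqrt(460090)/460090 ≈ 0.20787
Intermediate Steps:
E(Z) = 13 (E(Z) = 9 + 4 = 13)
O(P) = -5*P**2 (O(P) = P**2*(-5) = -5*P**2)
q(T, w) = 2*w/(13 + T) (q(T, w) = (w + w)/(T + 13) = (2*w)/(13 + T) = 2*w/(13 + T))
C(q(5, 32), -307)/(sqrt(440870 + O(-31)*s(4))) = 141/(sqrt(440870 - 5*(-31)**2*(-4))) = 141/(sqrt(440870 - 5*961*(-4))) = 141/(sqrt(440870 - 4805*(-4))) = 141/(sqrt(440870 + 19220)) = 141/(sqrt(460090)) = 141*(sqrt(460090)/460090) = 141*sqrt(460090)/460090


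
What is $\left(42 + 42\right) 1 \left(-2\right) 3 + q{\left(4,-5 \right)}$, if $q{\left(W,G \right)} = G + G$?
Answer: $-514$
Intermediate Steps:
$q{\left(W,G \right)} = 2 G$
$\left(42 + 42\right) 1 \left(-2\right) 3 + q{\left(4,-5 \right)} = \left(42 + 42\right) 1 \left(-2\right) 3 + 2 \left(-5\right) = 84 \left(\left(-2\right) 3\right) - 10 = 84 \left(-6\right) - 10 = -504 - 10 = -514$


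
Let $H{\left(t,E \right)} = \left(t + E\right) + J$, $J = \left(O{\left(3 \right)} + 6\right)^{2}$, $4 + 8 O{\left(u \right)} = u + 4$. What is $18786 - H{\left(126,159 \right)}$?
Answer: $\frac{1181463}{64} \approx 18460.0$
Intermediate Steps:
$O{\left(u \right)} = \frac{u}{8}$ ($O{\left(u \right)} = - \frac{1}{2} + \frac{u + 4}{8} = - \frac{1}{2} + \frac{4 + u}{8} = - \frac{1}{2} + \left(\frac{1}{2} + \frac{u}{8}\right) = \frac{u}{8}$)
$J = \frac{2601}{64}$ ($J = \left(\frac{1}{8} \cdot 3 + 6\right)^{2} = \left(\frac{3}{8} + 6\right)^{2} = \left(\frac{51}{8}\right)^{2} = \frac{2601}{64} \approx 40.641$)
$H{\left(t,E \right)} = \frac{2601}{64} + E + t$ ($H{\left(t,E \right)} = \left(t + E\right) + \frac{2601}{64} = \left(E + t\right) + \frac{2601}{64} = \frac{2601}{64} + E + t$)
$18786 - H{\left(126,159 \right)} = 18786 - \left(\frac{2601}{64} + 159 + 126\right) = 18786 - \frac{20841}{64} = \frac{1181463}{64}$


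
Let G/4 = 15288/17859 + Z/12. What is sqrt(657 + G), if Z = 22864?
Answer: sqrt(2641415875113)/17859 ≈ 91.004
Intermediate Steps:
G = 136170544/17859 (G = 4*(15288/17859 + 22864/12) = 4*(15288*(1/17859) + 22864*(1/12)) = 4*(5096/5953 + 5716/3) = 4*(34042636/17859) = 136170544/17859 ≈ 7624.8)
sqrt(657 + G) = sqrt(657 + 136170544/17859) = sqrt(147903907/17859) = sqrt(2641415875113)/17859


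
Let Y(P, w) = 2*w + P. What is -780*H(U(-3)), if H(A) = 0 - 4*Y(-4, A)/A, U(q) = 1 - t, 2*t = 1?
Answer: -18720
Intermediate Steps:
t = 1/2 (t = (1/2)*1 = 1/2 ≈ 0.50000)
Y(P, w) = P + 2*w
U(q) = 1/2 (U(q) = 1 - 1*1/2 = 1 - 1/2 = 1/2)
H(A) = -4*(-4 + 2*A)/A (H(A) = 0 - 4*(-4 + 2*A)/A = -4*(-4 + 2*A)/A)
-780*H(U(-3)) = -780*(-8 + 16/(1/2)) = -780*(-8 + 16*2) = -780*(-8 + 32) = -780*24 = -18720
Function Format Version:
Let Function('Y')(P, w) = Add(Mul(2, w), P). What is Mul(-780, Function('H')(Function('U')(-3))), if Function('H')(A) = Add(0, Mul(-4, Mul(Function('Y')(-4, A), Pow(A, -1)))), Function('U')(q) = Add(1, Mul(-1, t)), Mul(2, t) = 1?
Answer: -18720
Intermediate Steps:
t = Rational(1, 2) (t = Mul(Rational(1, 2), 1) = Rational(1, 2) ≈ 0.50000)
Function('Y')(P, w) = Add(P, Mul(2, w))
Function('U')(q) = Rational(1, 2) (Function('U')(q) = Add(1, Mul(-1, Rational(1, 2))) = Add(1, Rational(-1, 2)) = Rational(1, 2))
Function('H')(A) = Mul(-4, Pow(A, -1), Add(-4, Mul(2, A))) (Function('H')(A) = Add(0, Mul(-4, Mul(Add(-4, Mul(2, A)), Pow(A, -1)))) = Add(0, Mul(-4, Mul(Pow(A, -1), Add(-4, Mul(2, A))))) = Add(0, Mul(-4, Pow(A, -1), Add(-4, Mul(2, A)))) = Mul(-4, Pow(A, -1), Add(-4, Mul(2, A))))
Mul(-780, Function('H')(Function('U')(-3))) = Mul(-780, Add(-8, Mul(16, Pow(Rational(1, 2), -1)))) = Mul(-780, Add(-8, Mul(16, 2))) = Mul(-780, Add(-8, 32)) = Mul(-780, 24) = -18720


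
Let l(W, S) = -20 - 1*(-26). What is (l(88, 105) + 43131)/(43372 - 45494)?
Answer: -43137/2122 ≈ -20.328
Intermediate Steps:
l(W, S) = 6 (l(W, S) = -20 + 26 = 6)
(l(88, 105) + 43131)/(43372 - 45494) = (6 + 43131)/(43372 - 45494) = 43137/(-2122) = 43137*(-1/2122) = -43137/2122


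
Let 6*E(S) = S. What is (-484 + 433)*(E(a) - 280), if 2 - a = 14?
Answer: 14382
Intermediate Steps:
a = -12 (a = 2 - 1*14 = 2 - 14 = -12)
E(S) = S/6
(-484 + 433)*(E(a) - 280) = (-484 + 433)*((1/6)*(-12) - 280) = -51*(-2 - 280) = -51*(-282) = 14382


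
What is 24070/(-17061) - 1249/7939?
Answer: -212400919/135447279 ≈ -1.5681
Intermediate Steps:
24070/(-17061) - 1249/7939 = 24070*(-1/17061) - 1249*1/7939 = -24070/17061 - 1249/7939 = -212400919/135447279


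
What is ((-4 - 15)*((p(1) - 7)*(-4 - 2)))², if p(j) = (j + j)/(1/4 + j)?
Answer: 9474084/25 ≈ 3.7896e+5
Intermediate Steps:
p(j) = 2*j/(¼ + j) (p(j) = (2*j)/(1*(¼) + j) = (2*j)/(¼ + j) = 2*j/(¼ + j))
((-4 - 15)*((p(1) - 7)*(-4 - 2)))² = ((-4 - 15)*((8*1/(1 + 4*1) - 7)*(-4 - 2)))² = (-19*(8*1/(1 + 4) - 7)*(-6))² = (-19*(8*1/5 - 7)*(-6))² = (-19*(8*1*(⅕) - 7)*(-6))² = (-19*(8/5 - 7)*(-6))² = (-(-513)*(-6)/5)² = (-19*162/5)² = (-3078/5)² = 9474084/25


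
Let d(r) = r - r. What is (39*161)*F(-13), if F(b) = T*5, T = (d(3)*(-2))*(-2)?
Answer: 0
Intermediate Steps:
d(r) = 0
T = 0 (T = (0*(-2))*(-2) = 0*(-2) = 0)
F(b) = 0 (F(b) = 0*5 = 0)
(39*161)*F(-13) = (39*161)*0 = 6279*0 = 0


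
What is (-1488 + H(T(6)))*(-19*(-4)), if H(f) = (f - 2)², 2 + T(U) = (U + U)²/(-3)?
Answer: 92416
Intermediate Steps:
T(U) = -2 - 4*U²/3 (T(U) = -2 + (U + U)²/(-3) = -2 + (2*U)²*(-⅓) = -2 + (4*U²)*(-⅓) = -2 - 4*U²/3)
H(f) = (-2 + f)²
(-1488 + H(T(6)))*(-19*(-4)) = (-1488 + (-2 + (-2 - 4/3*6²))²)*(-19*(-4)) = (-1488 + (-2 + (-2 - 4/3*36))²)*76 = (-1488 + (-2 + (-2 - 48))²)*76 = (-1488 + (-2 - 50)²)*76 = (-1488 + (-52)²)*76 = (-1488 + 2704)*76 = 1216*76 = 92416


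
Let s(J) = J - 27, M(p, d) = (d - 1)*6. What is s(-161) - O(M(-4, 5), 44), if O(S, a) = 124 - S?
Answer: -288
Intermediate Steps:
M(p, d) = -6 + 6*d (M(p, d) = (-1 + d)*6 = -6 + 6*d)
s(J) = -27 + J
s(-161) - O(M(-4, 5), 44) = (-27 - 161) - (124 - (-6 + 6*5)) = -188 - (124 - (-6 + 30)) = -188 - (124 - 1*24) = -188 - (124 - 24) = -188 - 1*100 = -188 - 100 = -288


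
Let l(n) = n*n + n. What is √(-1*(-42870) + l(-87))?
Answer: 4*√3147 ≈ 224.39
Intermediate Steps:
l(n) = n + n² (l(n) = n² + n = n + n²)
√(-1*(-42870) + l(-87)) = √(-1*(-42870) - 87*(1 - 87)) = √(42870 - 87*(-86)) = √(42870 + 7482) = √50352 = 4*√3147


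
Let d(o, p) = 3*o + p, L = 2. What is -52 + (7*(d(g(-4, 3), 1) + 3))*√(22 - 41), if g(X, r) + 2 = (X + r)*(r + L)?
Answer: -52 - 119*I*√19 ≈ -52.0 - 518.71*I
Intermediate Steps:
g(X, r) = -2 + (2 + r)*(X + r) (g(X, r) = -2 + (X + r)*(r + 2) = -2 + (X + r)*(2 + r) = -2 + (2 + r)*(X + r))
d(o, p) = p + 3*o
-52 + (7*(d(g(-4, 3), 1) + 3))*√(22 - 41) = -52 + (7*((1 + 3*(-2 + 3² + 2*(-4) + 2*3 - 4*3)) + 3))*√(22 - 41) = -52 + (7*((1 + 3*(-2 + 9 - 8 + 6 - 12)) + 3))*√(-19) = -52 + (7*((1 + 3*(-7)) + 3))*(I*√19) = -52 + (7*((1 - 21) + 3))*(I*√19) = -52 + (7*(-20 + 3))*(I*√19) = -52 + (7*(-17))*(I*√19) = -52 - 119*I*√19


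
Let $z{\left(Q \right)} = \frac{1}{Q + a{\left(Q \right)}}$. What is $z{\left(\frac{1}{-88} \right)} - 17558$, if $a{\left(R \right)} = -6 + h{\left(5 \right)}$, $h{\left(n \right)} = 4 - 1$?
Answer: $- \frac{4652958}{265} \approx -17558.0$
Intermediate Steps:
$h{\left(n \right)} = 3$
$a{\left(R \right)} = -3$ ($a{\left(R \right)} = -6 + 3 = -3$)
$z{\left(Q \right)} = \frac{1}{-3 + Q}$ ($z{\left(Q \right)} = \frac{1}{Q - 3} = \frac{1}{-3 + Q}$)
$z{\left(\frac{1}{-88} \right)} - 17558 = \frac{1}{-3 + \frac{1}{-88}} - 17558 = \frac{1}{-3 - \frac{1}{88}} - 17558 = \frac{1}{- \frac{265}{88}} - 17558 = - \frac{88}{265} - 17558 = - \frac{4652958}{265}$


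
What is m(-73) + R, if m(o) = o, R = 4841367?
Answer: 4841294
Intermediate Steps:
m(-73) + R = -73 + 4841367 = 4841294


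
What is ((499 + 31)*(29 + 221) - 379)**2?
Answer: 17455958641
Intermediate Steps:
((499 + 31)*(29 + 221) - 379)**2 = (530*250 - 379)**2 = (132500 - 379)**2 = 132121**2 = 17455958641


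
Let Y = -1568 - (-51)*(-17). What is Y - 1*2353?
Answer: -4788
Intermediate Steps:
Y = -2435 (Y = -1568 - 1*867 = -1568 - 867 = -2435)
Y - 1*2353 = -2435 - 1*2353 = -2435 - 2353 = -4788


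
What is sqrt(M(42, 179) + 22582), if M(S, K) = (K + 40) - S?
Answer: sqrt(22759) ≈ 150.86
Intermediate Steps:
M(S, K) = 40 + K - S (M(S, K) = (40 + K) - S = 40 + K - S)
sqrt(M(42, 179) + 22582) = sqrt((40 + 179 - 1*42) + 22582) = sqrt((40 + 179 - 42) + 22582) = sqrt(177 + 22582) = sqrt(22759)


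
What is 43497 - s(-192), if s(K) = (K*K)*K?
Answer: 7121385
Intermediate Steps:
s(K) = K**3 (s(K) = K**2*K = K**3)
43497 - s(-192) = 43497 - 1*(-192)**3 = 43497 - 1*(-7077888) = 43497 + 7077888 = 7121385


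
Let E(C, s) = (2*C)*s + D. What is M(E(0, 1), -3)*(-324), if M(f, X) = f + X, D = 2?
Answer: 324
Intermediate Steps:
E(C, s) = 2 + 2*C*s (E(C, s) = (2*C)*s + 2 = 2*C*s + 2 = 2 + 2*C*s)
M(f, X) = X + f
M(E(0, 1), -3)*(-324) = (-3 + (2 + 2*0*1))*(-324) = (-3 + (2 + 0))*(-324) = (-3 + 2)*(-324) = -1*(-324) = 324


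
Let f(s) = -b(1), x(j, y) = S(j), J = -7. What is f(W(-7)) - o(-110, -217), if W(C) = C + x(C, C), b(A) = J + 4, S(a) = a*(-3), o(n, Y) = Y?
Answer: 220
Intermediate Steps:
S(a) = -3*a
b(A) = -3 (b(A) = -7 + 4 = -3)
x(j, y) = -3*j
W(C) = -2*C (W(C) = C - 3*C = -2*C)
f(s) = 3 (f(s) = -1*(-3) = 3)
f(W(-7)) - o(-110, -217) = 3 - 1*(-217) = 3 + 217 = 220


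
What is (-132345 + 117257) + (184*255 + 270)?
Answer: 32102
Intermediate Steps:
(-132345 + 117257) + (184*255 + 270) = -15088 + (46920 + 270) = -15088 + 47190 = 32102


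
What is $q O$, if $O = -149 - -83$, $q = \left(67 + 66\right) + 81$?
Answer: $-14124$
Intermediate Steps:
$q = 214$ ($q = 133 + 81 = 214$)
$O = -66$ ($O = -149 + 83 = -66$)
$q O = 214 \left(-66\right) = -14124$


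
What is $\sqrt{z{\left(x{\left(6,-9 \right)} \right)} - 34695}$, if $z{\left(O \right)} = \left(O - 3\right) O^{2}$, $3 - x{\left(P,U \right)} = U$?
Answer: $3 i \sqrt{3711} \approx 182.75 i$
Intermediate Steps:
$x{\left(P,U \right)} = 3 - U$
$z{\left(O \right)} = O^{2} \left(-3 + O\right)$ ($z{\left(O \right)} = \left(-3 + O\right) O^{2} = O^{2} \left(-3 + O\right)$)
$\sqrt{z{\left(x{\left(6,-9 \right)} \right)} - 34695} = \sqrt{\left(3 - -9\right)^{2} \left(-3 + \left(3 - -9\right)\right) - 34695} = \sqrt{\left(3 + 9\right)^{2} \left(-3 + \left(3 + 9\right)\right) - 34695} = \sqrt{12^{2} \left(-3 + 12\right) - 34695} = \sqrt{144 \cdot 9 - 34695} = \sqrt{1296 - 34695} = \sqrt{-33399} = 3 i \sqrt{3711}$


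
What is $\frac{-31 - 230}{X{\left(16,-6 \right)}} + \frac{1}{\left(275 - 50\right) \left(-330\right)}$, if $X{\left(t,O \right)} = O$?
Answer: $\frac{1614937}{37125} \approx 43.5$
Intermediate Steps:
$\frac{-31 - 230}{X{\left(16,-6 \right)}} + \frac{1}{\left(275 - 50\right) \left(-330\right)} = \frac{-31 - 230}{-6} + \frac{1}{\left(275 - 50\right) \left(-330\right)} = \left(-261\right) \left(- \frac{1}{6}\right) + \frac{1}{225} \left(- \frac{1}{330}\right) = \frac{87}{2} + \frac{1}{225} \left(- \frac{1}{330}\right) = \frac{87}{2} - \frac{1}{74250} = \frac{1614937}{37125}$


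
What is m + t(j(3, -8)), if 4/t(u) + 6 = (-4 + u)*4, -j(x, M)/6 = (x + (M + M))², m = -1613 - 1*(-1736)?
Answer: 250795/2039 ≈ 123.00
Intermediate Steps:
m = 123 (m = -1613 + 1736 = 123)
j(x, M) = -6*(x + 2*M)² (j(x, M) = -6*(x + (M + M))² = -6*(x + 2*M)²)
t(u) = 4/(-22 + 4*u) (t(u) = 4/(-6 + (-4 + u)*4) = 4/(-6 + (-16 + 4*u)) = 4/(-22 + 4*u))
m + t(j(3, -8)) = 123 + 2/(-11 + 2*(-6*(3 + 2*(-8))²)) = 123 + 2/(-11 + 2*(-6*(3 - 16)²)) = 123 + 2/(-11 + 2*(-6*(-13)²)) = 123 + 2/(-11 + 2*(-6*169)) = 123 + 2/(-11 + 2*(-1014)) = 123 + 2/(-11 - 2028) = 123 + 2/(-2039) = 123 + 2*(-1/2039) = 123 - 2/2039 = 250795/2039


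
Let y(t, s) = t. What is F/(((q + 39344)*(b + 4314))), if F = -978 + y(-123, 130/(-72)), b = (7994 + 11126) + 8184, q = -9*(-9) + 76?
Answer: -367/416314206 ≈ -8.8155e-7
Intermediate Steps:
q = 157 (q = 81 + 76 = 157)
b = 27304 (b = 19120 + 8184 = 27304)
F = -1101 (F = -978 - 123 = -1101)
F/(((q + 39344)*(b + 4314))) = -1101*1/((157 + 39344)*(27304 + 4314)) = -1101/(39501*31618) = -1101/1248942618 = -1101*1/1248942618 = -367/416314206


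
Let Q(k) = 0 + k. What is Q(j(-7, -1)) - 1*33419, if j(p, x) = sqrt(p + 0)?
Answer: -33419 + I*sqrt(7) ≈ -33419.0 + 2.6458*I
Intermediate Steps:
j(p, x) = sqrt(p)
Q(k) = k
Q(j(-7, -1)) - 1*33419 = sqrt(-7) - 1*33419 = I*sqrt(7) - 33419 = -33419 + I*sqrt(7)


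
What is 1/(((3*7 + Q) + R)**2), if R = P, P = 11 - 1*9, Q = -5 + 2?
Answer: 1/400 ≈ 0.0025000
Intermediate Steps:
Q = -3
P = 2 (P = 11 - 9 = 2)
R = 2
1/(((3*7 + Q) + R)**2) = 1/(((3*7 - 3) + 2)**2) = 1/(((21 - 3) + 2)**2) = 1/((18 + 2)**2) = 1/(20**2) = 1/400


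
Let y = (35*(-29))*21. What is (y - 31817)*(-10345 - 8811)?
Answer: 1017796592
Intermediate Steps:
y = -21315 (y = -1015*21 = -21315)
(y - 31817)*(-10345 - 8811) = (-21315 - 31817)*(-10345 - 8811) = -53132*(-19156) = 1017796592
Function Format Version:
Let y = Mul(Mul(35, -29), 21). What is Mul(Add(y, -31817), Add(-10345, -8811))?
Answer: 1017796592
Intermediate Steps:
y = -21315 (y = Mul(-1015, 21) = -21315)
Mul(Add(y, -31817), Add(-10345, -8811)) = Mul(Add(-21315, -31817), Add(-10345, -8811)) = Mul(-53132, -19156) = 1017796592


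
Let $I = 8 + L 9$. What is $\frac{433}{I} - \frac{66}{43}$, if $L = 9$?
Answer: $\frac{12745}{3827} \approx 3.3303$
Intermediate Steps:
$I = 89$ ($I = 8 + 9 \cdot 9 = 8 + 81 = 89$)
$\frac{433}{I} - \frac{66}{43} = \frac{433}{89} - \frac{66}{43} = \frac{12745}{3827}$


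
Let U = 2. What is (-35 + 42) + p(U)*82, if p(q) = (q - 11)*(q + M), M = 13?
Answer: -11063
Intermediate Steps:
p(q) = (-11 + q)*(13 + q) (p(q) = (q - 11)*(q + 13) = (-11 + q)*(13 + q))
(-35 + 42) + p(U)*82 = (-35 + 42) + (-143 + 2² + 2*2)*82 = 7 + (-143 + 4 + 4)*82 = 7 - 135*82 = 7 - 11070 = -11063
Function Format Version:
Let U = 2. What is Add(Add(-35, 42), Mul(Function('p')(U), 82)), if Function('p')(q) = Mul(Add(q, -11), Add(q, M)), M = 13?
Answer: -11063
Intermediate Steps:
Function('p')(q) = Mul(Add(-11, q), Add(13, q)) (Function('p')(q) = Mul(Add(q, -11), Add(q, 13)) = Mul(Add(-11, q), Add(13, q)))
Add(Add(-35, 42), Mul(Function('p')(U), 82)) = Add(Add(-35, 42), Mul(Add(-143, Pow(2, 2), Mul(2, 2)), 82)) = Add(7, Mul(Add(-143, 4, 4), 82)) = Add(7, Mul(-135, 82)) = Add(7, -11070) = -11063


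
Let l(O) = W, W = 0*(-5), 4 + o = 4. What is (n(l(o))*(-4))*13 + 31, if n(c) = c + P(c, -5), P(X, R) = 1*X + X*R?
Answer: 31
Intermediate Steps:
o = 0 (o = -4 + 4 = 0)
P(X, R) = X + R*X
W = 0
l(O) = 0
n(c) = -3*c (n(c) = c + c*(1 - 5) = c + c*(-4) = c - 4*c = -3*c)
(n(l(o))*(-4))*13 + 31 = (-3*0*(-4))*13 + 31 = (0*(-4))*13 + 31 = 0*13 + 31 = 0 + 31 = 31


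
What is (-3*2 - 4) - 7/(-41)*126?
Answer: 472/41 ≈ 11.512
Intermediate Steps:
(-3*2 - 4) - 7/(-41)*126 = (-6 - 4) - 7*(-1/41)*126 = -10 + (7/41)*126 = -10 + 882/41 = 472/41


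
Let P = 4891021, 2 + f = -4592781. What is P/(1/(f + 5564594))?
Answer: 4753148009031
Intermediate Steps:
f = -4592783 (f = -2 - 4592781 = -4592783)
P/(1/(f + 5564594)) = 4891021/(1/(-4592783 + 5564594)) = 4891021/(1/971811) = 4891021*971811 = 4753148009031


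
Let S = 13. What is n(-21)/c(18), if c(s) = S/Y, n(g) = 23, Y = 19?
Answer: 437/13 ≈ 33.615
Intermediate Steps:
c(s) = 13/19
n(-21)/c(18) = 23/(13/19) = 23*(19/13) = 437/13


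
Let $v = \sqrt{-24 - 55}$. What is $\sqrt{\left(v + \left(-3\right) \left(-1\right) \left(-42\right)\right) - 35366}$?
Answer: $\sqrt{-35492 + i \sqrt{79}} \approx 0.024 + 188.39 i$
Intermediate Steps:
$v = i \sqrt{79}$ ($v = \sqrt{-79} = i \sqrt{79} \approx 8.8882 i$)
$\sqrt{\left(v + \left(-3\right) \left(-1\right) \left(-42\right)\right) - 35366} = \sqrt{\left(i \sqrt{79} + \left(-3\right) \left(-1\right) \left(-42\right)\right) - 35366} = \sqrt{\left(i \sqrt{79} + 3 \left(-42\right)\right) - 35366} = \sqrt{\left(i \sqrt{79} - 126\right) - 35366} = \sqrt{\left(-126 + i \sqrt{79}\right) - 35366} = \sqrt{-35492 + i \sqrt{79}}$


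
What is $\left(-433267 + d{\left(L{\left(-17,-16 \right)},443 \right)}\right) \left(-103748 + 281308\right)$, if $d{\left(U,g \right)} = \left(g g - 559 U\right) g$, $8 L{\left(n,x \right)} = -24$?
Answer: $15491746179560$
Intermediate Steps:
$L{\left(n,x \right)} = -3$ ($L{\left(n,x \right)} = \frac{1}{8} \left(-24\right) = -3$)
$d{\left(U,g \right)} = g \left(g^{2} - 559 U\right)$ ($d{\left(U,g \right)} = \left(g^{2} - 559 U\right) g = g \left(g^{2} - 559 U\right)$)
$\left(-433267 + d{\left(L{\left(-17,-16 \right)},443 \right)}\right) \left(-103748 + 281308\right) = \left(-433267 + 443 \left(443^{2} - -1677\right)\right) \left(-103748 + 281308\right) = \left(-433267 + 443 \left(196249 + 1677\right)\right) 177560 = \left(-433267 + 443 \cdot 197926\right) 177560 = \left(-433267 + 87681218\right) 177560 = 87247951 \cdot 177560 = 15491746179560$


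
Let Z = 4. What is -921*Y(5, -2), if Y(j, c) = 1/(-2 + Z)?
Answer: -921/2 ≈ -460.50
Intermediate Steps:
Y(j, c) = ½ (Y(j, c) = 1/(-2 + 4) = 1/2 = ½)
-921*Y(5, -2) = -921*½ = -921/2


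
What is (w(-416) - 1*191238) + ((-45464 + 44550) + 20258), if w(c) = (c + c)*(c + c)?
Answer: 520330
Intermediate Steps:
w(c) = 4*c² (w(c) = (2*c)*(2*c) = 4*c²)
(w(-416) - 1*191238) + ((-45464 + 44550) + 20258) = (4*(-416)² - 1*191238) + ((-45464 + 44550) + 20258) = (4*173056 - 191238) + (-914 + 20258) = (692224 - 191238) + 19344 = 500986 + 19344 = 520330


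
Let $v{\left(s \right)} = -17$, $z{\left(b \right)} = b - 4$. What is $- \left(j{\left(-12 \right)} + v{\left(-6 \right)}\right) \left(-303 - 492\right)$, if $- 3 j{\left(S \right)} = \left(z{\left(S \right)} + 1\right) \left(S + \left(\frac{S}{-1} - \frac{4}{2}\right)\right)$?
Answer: $-21465$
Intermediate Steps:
$z{\left(b \right)} = -4 + b$
$j{\left(S \right)} = -2 + \frac{2 S}{3}$ ($j{\left(S \right)} = - \frac{\left(\left(-4 + S\right) + 1\right) \left(S + \left(\frac{S}{-1} - \frac{4}{2}\right)\right)}{3} = - \frac{\left(-3 + S\right) \left(S + \left(S \left(-1\right) - 2\right)\right)}{3} = - \frac{\left(-3 + S\right) \left(S - \left(2 + S\right)\right)}{3} = - \frac{\left(-3 + S\right) \left(-2\right)}{3} = - \frac{6 - 2 S}{3} = -2 + \frac{2 S}{3}$)
$- \left(j{\left(-12 \right)} + v{\left(-6 \right)}\right) \left(-303 - 492\right) = - \left(\left(-2 + \frac{2}{3} \left(-12\right)\right) - 17\right) \left(-303 - 492\right) = - \left(\left(-2 - 8\right) - 17\right) \left(-795\right) = - \left(-10 - 17\right) \left(-795\right) = - \left(-27\right) \left(-795\right) = \left(-1\right) 21465 = -21465$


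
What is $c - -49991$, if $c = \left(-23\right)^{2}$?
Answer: $50520$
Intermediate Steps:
$c = 529$
$c - -49991 = 529 - -49991 = 529 + 49991 = 50520$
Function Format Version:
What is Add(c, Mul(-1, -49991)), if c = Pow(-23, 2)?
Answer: 50520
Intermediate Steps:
c = 529
Add(c, Mul(-1, -49991)) = Add(529, Mul(-1, -49991)) = Add(529, 49991) = 50520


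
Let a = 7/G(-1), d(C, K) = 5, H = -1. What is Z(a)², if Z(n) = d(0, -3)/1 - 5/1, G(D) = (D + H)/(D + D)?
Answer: 0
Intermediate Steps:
G(D) = (-1 + D)/(2*D) (G(D) = (D - 1)/(D + D) = (-1 + D)/((2*D)) = (-1 + D)*(1/(2*D)) = (-1 + D)/(2*D))
a = 7 (a = 7/(((½)*(-1 - 1)/(-1))) = 7/(((½)*(-1)*(-2))) = 7/1 = 7*1 = 7)
Z(n) = 0 (Z(n) = 5/1 - 5/1 = 5*1 - 5*1 = 5 - 5 = 0)
Z(a)² = 0² = 0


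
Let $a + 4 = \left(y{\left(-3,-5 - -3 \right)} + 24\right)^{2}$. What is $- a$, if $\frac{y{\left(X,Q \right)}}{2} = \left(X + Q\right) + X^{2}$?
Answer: $-1020$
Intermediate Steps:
$y{\left(X,Q \right)} = 2 Q + 2 X + 2 X^{2}$ ($y{\left(X,Q \right)} = 2 \left(\left(X + Q\right) + X^{2}\right) = 2 \left(\left(Q + X\right) + X^{2}\right) = 2 \left(Q + X + X^{2}\right) = 2 Q + 2 X + 2 X^{2}$)
$a = 1020$ ($a = -4 + \left(\left(2 \left(-5 - -3\right) + 2 \left(-3\right) + 2 \left(-3\right)^{2}\right) + 24\right)^{2} = -4 + \left(\left(2 \left(-5 + 3\right) - 6 + 2 \cdot 9\right) + 24\right)^{2} = -4 + \left(\left(2 \left(-2\right) - 6 + 18\right) + 24\right)^{2} = -4 + \left(\left(-4 - 6 + 18\right) + 24\right)^{2} = -4 + \left(8 + 24\right)^{2} = -4 + 32^{2} = -4 + 1024 = 1020$)
$- a = \left(-1\right) 1020 = -1020$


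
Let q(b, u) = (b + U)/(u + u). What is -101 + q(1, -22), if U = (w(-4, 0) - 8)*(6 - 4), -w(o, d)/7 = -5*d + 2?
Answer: -4401/44 ≈ -100.02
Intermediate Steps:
w(o, d) = -14 + 35*d (w(o, d) = -7*(-5*d + 2) = -7*(2 - 5*d) = -14 + 35*d)
U = -44 (U = ((-14 + 35*0) - 8)*(6 - 4) = ((-14 + 0) - 8)*2 = (-14 - 8)*2 = -22*2 = -44)
q(b, u) = (-44 + b)/(2*u) (q(b, u) = (b - 44)/(u + u) = (-44 + b)/((2*u)) = (-44 + b)*(1/(2*u)) = (-44 + b)/(2*u))
-101 + q(1, -22) = -101 + (1/2)*(-44 + 1)/(-22) = -101 + (1/2)*(-1/22)*(-43) = -101 + 43/44 = -4401/44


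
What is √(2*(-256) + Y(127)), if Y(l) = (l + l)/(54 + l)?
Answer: I*√16727658/181 ≈ 22.596*I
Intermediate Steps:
Y(l) = 2*l/(54 + l) (Y(l) = (2*l)/(54 + l) = 2*l/(54 + l))
√(2*(-256) + Y(127)) = √(2*(-256) + 2*127/(54 + 127)) = √(-512 + 2*127/181) = √(-512 + 2*127*(1/181)) = √(-512 + 254/181) = √(-92418/181) = I*√16727658/181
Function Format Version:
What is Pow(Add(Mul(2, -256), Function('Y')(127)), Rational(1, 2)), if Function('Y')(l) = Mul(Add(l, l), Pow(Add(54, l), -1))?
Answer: Mul(Rational(1, 181), I, Pow(16727658, Rational(1, 2))) ≈ Mul(22.596, I)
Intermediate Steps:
Function('Y')(l) = Mul(2, l, Pow(Add(54, l), -1)) (Function('Y')(l) = Mul(Mul(2, l), Pow(Add(54, l), -1)) = Mul(2, l, Pow(Add(54, l), -1)))
Pow(Add(Mul(2, -256), Function('Y')(127)), Rational(1, 2)) = Pow(Add(Mul(2, -256), Mul(2, 127, Pow(Add(54, 127), -1))), Rational(1, 2)) = Pow(Add(-512, Mul(2, 127, Pow(181, -1))), Rational(1, 2)) = Pow(Add(-512, Mul(2, 127, Rational(1, 181))), Rational(1, 2)) = Pow(Add(-512, Rational(254, 181)), Rational(1, 2)) = Pow(Rational(-92418, 181), Rational(1, 2)) = Mul(Rational(1, 181), I, Pow(16727658, Rational(1, 2)))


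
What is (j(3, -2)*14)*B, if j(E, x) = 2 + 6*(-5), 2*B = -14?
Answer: 2744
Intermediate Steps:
B = -7 (B = (½)*(-14) = -7)
j(E, x) = -28 (j(E, x) = 2 - 30 = -28)
(j(3, -2)*14)*B = -28*14*(-7) = -392*(-7) = 2744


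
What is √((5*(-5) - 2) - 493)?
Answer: 2*I*√130 ≈ 22.803*I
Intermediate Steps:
√((5*(-5) - 2) - 493) = √((-25 - 2) - 493) = √(-27 - 493) = √(-520) = 2*I*√130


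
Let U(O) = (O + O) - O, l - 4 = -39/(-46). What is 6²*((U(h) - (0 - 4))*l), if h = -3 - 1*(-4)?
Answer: 20070/23 ≈ 872.61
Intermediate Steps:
l = 223/46 (l = 4 - 39/(-46) = 4 - 39*(-1/46) = 4 + 39/46 = 223/46 ≈ 4.8478)
h = 1 (h = -3 + 4 = 1)
U(O) = O (U(O) = 2*O - O = O)
6²*((U(h) - (0 - 4))*l) = 6²*((1 - (0 - 4))*(223/46)) = 36*((1 - 1*(-4))*(223/46)) = 36*((1 + 4)*(223/46)) = 36*(5*(223/46)) = 36*(1115/46) = 20070/23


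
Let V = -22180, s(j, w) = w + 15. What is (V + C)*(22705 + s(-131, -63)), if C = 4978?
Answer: -389745714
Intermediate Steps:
s(j, w) = 15 + w
(V + C)*(22705 + s(-131, -63)) = (-22180 + 4978)*(22705 + (15 - 63)) = -17202*(22705 - 48) = -17202*22657 = -389745714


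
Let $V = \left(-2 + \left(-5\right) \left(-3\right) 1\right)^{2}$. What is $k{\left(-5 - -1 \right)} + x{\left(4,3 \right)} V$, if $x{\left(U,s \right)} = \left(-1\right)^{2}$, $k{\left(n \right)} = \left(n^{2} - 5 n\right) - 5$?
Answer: $200$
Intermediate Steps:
$V = 169$ ($V = \left(-2 + 15 \cdot 1\right)^{2} = \left(-2 + 15\right)^{2} = 13^{2} = 169$)
$k{\left(n \right)} = -5 + n^{2} - 5 n$
$x{\left(U,s \right)} = 1$
$k{\left(-5 - -1 \right)} + x{\left(4,3 \right)} V = \left(-5 + \left(-5 - -1\right)^{2} - 5 \left(-5 - -1\right)\right) + 1 \cdot 169 = \left(-5 + \left(-5 + 1\right)^{2} - 5 \left(-5 + 1\right)\right) + 169 = \left(-5 + \left(-4\right)^{2} - -20\right) + 169 = \left(-5 + 16 + 20\right) + 169 = 31 + 169 = 200$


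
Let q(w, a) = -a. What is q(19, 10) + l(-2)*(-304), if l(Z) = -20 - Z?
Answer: 5462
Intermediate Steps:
q(19, 10) + l(-2)*(-304) = -1*10 + (-20 - 1*(-2))*(-304) = -10 + (-20 + 2)*(-304) = -10 - 18*(-304) = -10 + 5472 = 5462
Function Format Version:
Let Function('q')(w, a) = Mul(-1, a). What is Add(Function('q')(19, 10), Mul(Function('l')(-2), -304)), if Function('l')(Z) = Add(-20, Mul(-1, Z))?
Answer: 5462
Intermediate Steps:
Add(Function('q')(19, 10), Mul(Function('l')(-2), -304)) = Add(Mul(-1, 10), Mul(Add(-20, Mul(-1, -2)), -304)) = Add(-10, Mul(Add(-20, 2), -304)) = Add(-10, Mul(-18, -304)) = Add(-10, 5472) = 5462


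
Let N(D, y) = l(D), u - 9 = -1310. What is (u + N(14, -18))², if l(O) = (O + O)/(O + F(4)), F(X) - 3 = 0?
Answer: 487923921/289 ≈ 1.6883e+6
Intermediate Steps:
u = -1301 (u = 9 - 1310 = -1301)
F(X) = 3 (F(X) = 3 + 0 = 3)
l(O) = 2*O/(3 + O) (l(O) = (O + O)/(O + 3) = (2*O)/(3 + O) = 2*O/(3 + O))
N(D, y) = 2*D/(3 + D)
(u + N(14, -18))² = (-1301 + 2*14/(3 + 14))² = (-1301 + 2*14/17)² = (-1301 + 2*14*(1/17))² = (-1301 + 28/17)² = (-22089/17)² = 487923921/289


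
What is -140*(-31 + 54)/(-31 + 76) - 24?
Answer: -860/9 ≈ -95.556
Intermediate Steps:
-140*(-31 + 54)/(-31 + 76) - 24 = -3220/45 - 24 = -140*23/45 - 24 = -644/9 - 24 = -860/9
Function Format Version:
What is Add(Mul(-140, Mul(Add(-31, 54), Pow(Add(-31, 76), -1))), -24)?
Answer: Rational(-860, 9) ≈ -95.556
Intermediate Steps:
Add(Mul(-140, Mul(Add(-31, 54), Pow(Add(-31, 76), -1))), -24) = Add(Mul(-140, Mul(23, Pow(45, -1))), -24) = Add(Mul(-140, Mul(23, Rational(1, 45))), -24) = Add(Mul(-140, Rational(23, 45)), -24) = Add(Rational(-644, 9), -24) = Rational(-860, 9)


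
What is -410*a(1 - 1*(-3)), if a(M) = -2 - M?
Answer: 2460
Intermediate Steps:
-410*a(1 - 1*(-3)) = -410*(-2 - (1 - 1*(-3))) = -410*(-2 - (1 + 3)) = -410*(-2 - 1*4) = -410*(-2 - 4) = -410*(-6) = 2460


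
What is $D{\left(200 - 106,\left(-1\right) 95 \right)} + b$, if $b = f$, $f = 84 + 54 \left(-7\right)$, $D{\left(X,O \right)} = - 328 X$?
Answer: $-31126$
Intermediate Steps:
$f = -294$ ($f = 84 - 378 = -294$)
$b = -294$
$D{\left(200 - 106,\left(-1\right) 95 \right)} + b = - 328 \left(200 - 106\right) - 294 = \left(-328\right) 94 - 294 = -30832 - 294 = -31126$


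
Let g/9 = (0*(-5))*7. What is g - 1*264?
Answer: -264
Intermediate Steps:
g = 0 (g = 9*((0*(-5))*7) = 9*(0*7) = 9*0 = 0)
g - 1*264 = 0 - 1*264 = 0 - 264 = -264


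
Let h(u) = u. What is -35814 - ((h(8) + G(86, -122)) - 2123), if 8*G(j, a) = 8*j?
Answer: -33785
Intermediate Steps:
G(j, a) = j (G(j, a) = (8*j)/8 = j)
-35814 - ((h(8) + G(86, -122)) - 2123) = -35814 - ((8 + 86) - 2123) = -35814 - (94 - 2123) = -35814 - 1*(-2029) = -35814 + 2029 = -33785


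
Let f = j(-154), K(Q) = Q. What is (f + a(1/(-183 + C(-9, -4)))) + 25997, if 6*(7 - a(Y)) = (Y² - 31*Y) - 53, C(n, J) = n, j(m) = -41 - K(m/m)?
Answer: 5744326847/221184 ≈ 25971.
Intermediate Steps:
j(m) = -42 (j(m) = -41 - m/m = -41 - 1*1 = -41 - 1 = -42)
f = -42
a(Y) = 95/6 - Y²/6 + 31*Y/6 (a(Y) = 7 - ((Y² - 31*Y) - 53)/6 = 7 - (-53 + Y² - 31*Y)/6 = 7 + (53/6 - Y²/6 + 31*Y/6) = 95/6 - Y²/6 + 31*Y/6)
(f + a(1/(-183 + C(-9, -4)))) + 25997 = (-42 + (95/6 - 1/(6*(-183 - 9)²) + 31/(6*(-183 - 9)))) + 25997 = (-42 + (95/6 - (1/(-192))²/6 + (31/6)/(-192))) + 25997 = (-42 + (95/6 - (-1/192)²/6 + (31/6)*(-1/192))) + 25997 = (-42 + (95/6 - ⅙*1/36864 - 31/1152)) + 25997 = (-42 + (95/6 - 1/221184 - 31/1152)) + 25997 = (-42 + 3496127/221184) + 25997 = -5793601/221184 + 25997 = 5744326847/221184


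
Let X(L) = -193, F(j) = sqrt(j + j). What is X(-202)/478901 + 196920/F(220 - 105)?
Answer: -193/478901 + 19692*sqrt(230)/23 ≈ 12985.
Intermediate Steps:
F(j) = sqrt(2)*sqrt(j) (F(j) = sqrt(2*j) = sqrt(2)*sqrt(j))
X(-202)/478901 + 196920/F(220 - 105) = -193/478901 + 196920/((sqrt(2)*sqrt(220 - 105))) = -193*1/478901 + 196920/((sqrt(2)*sqrt(115))) = -193/478901 + 196920/(sqrt(230)) = -193/478901 + 196920*(sqrt(230)/230) = -193/478901 + 19692*sqrt(230)/23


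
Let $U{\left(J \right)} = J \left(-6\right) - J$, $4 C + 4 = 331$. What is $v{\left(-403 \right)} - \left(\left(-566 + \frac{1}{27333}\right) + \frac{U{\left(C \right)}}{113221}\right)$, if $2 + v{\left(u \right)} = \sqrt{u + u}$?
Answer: $\frac{6981636714161}{12378678372} + i \sqrt{806} \approx 564.0 + 28.39 i$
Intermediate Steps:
$C = \frac{327}{4}$ ($C = -1 + \frac{1}{4} \cdot 331 = -1 + \frac{331}{4} = \frac{327}{4} \approx 81.75$)
$v{\left(u \right)} = -2 + \sqrt{2} \sqrt{u}$ ($v{\left(u \right)} = -2 + \sqrt{u + u} = -2 + \sqrt{2 u} = -2 + \sqrt{2} \sqrt{u}$)
$U{\left(J \right)} = - 7 J$ ($U{\left(J \right)} = - 6 J - J = - 7 J$)
$v{\left(-403 \right)} - \left(\left(-566 + \frac{1}{27333}\right) + \frac{U{\left(C \right)}}{113221}\right) = \left(-2 + \sqrt{2} \sqrt{-403}\right) - \left(\left(-566 + \frac{1}{27333}\right) + \frac{\left(-7\right) \frac{327}{4}}{113221}\right) = \left(-2 + \sqrt{2} i \sqrt{403}\right) - \left(\left(-566 + \frac{1}{27333}\right) - \frac{2289}{452884}\right) = \left(-2 + i \sqrt{806}\right) - \left(- \frac{15470477}{27333} - \frac{2289}{452884}\right) = \left(-2 + i \sqrt{806}\right) - - \frac{7006394070905}{12378678372} = \left(-2 + i \sqrt{806}\right) + \frac{7006394070905}{12378678372} = \frac{6981636714161}{12378678372} + i \sqrt{806}$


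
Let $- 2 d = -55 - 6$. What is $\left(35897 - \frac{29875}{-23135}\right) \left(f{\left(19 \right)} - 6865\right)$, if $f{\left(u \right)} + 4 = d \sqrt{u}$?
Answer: $- \frac{1140950475386}{4627} + \frac{5066092517 \sqrt{19}}{4627} \approx -2.4181 \cdot 10^{8}$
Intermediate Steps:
$d = \frac{61}{2}$ ($d = - \frac{-55 - 6}{2} = \left(- \frac{1}{2}\right) \left(-61\right) = \frac{61}{2} \approx 30.5$)
$f{\left(u \right)} = -4 + \frac{61 \sqrt{u}}{2}$
$\left(35897 - \frac{29875}{-23135}\right) \left(f{\left(19 \right)} - 6865\right) = \left(35897 - \frac{29875}{-23135}\right) \left(\left(-4 + \frac{61 \sqrt{19}}{2}\right) - 6865\right) = \left(35897 - - \frac{5975}{4627}\right) \left(-6869 + \frac{61 \sqrt{19}}{2}\right) = \left(35897 + \frac{5975}{4627}\right) \left(-6869 + \frac{61 \sqrt{19}}{2}\right) = \frac{166101394 \left(-6869 + \frac{61 \sqrt{19}}{2}\right)}{4627} = - \frac{1140950475386}{4627} + \frac{5066092517 \sqrt{19}}{4627}$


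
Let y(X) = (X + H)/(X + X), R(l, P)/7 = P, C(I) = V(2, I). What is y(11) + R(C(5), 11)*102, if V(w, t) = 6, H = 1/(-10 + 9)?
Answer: 86399/11 ≈ 7854.5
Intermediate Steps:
H = -1 (H = 1/(-1) = -1)
C(I) = 6
R(l, P) = 7*P
y(X) = (-1 + X)/(2*X) (y(X) = (X - 1)/(X + X) = (-1 + X)/((2*X)) = (-1 + X)*(1/(2*X)) = (-1 + X)/(2*X))
y(11) + R(C(5), 11)*102 = (1/2)*(-1 + 11)/11 + (7*11)*102 = (1/2)*(1/11)*10 + 77*102 = 5/11 + 7854 = 86399/11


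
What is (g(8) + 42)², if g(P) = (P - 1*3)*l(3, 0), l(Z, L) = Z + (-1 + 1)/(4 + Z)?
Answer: 3249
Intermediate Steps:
l(Z, L) = Z (l(Z, L) = Z + 0/(4 + Z) = Z + 0 = Z)
g(P) = -9 + 3*P (g(P) = (P - 1*3)*3 = (P - 3)*3 = (-3 + P)*3 = -9 + 3*P)
(g(8) + 42)² = ((-9 + 3*8) + 42)² = ((-9 + 24) + 42)² = (15 + 42)² = 57² = 3249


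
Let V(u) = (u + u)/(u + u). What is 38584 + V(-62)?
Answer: 38585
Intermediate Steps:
V(u) = 1 (V(u) = (2*u)/((2*u)) = (2*u)*(1/(2*u)) = 1)
38584 + V(-62) = 38584 + 1 = 38585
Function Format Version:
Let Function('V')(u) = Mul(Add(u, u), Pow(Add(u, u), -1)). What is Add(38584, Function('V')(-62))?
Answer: 38585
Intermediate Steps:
Function('V')(u) = 1 (Function('V')(u) = Mul(Mul(2, u), Pow(Mul(2, u), -1)) = Mul(Mul(2, u), Mul(Rational(1, 2), Pow(u, -1))) = 1)
Add(38584, Function('V')(-62)) = Add(38584, 1) = 38585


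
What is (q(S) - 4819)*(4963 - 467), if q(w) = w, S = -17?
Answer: -21742656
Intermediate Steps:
(q(S) - 4819)*(4963 - 467) = (-17 - 4819)*(4963 - 467) = -4836*4496 = -21742656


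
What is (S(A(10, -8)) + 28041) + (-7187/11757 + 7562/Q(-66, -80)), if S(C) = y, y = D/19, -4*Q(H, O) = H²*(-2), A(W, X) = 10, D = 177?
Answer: 2274776788498/81088029 ≈ 28053.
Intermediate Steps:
Q(H, O) = H²/2 (Q(H, O) = -H²*(-2)/4 = -(-1)*H²/2 = H²/2)
y = 177/19 ≈ 9.3158
S(C) = 177/19
(S(A(10, -8)) + 28041) + (-7187/11757 + 7562/Q(-66, -80)) = (177/19 + 28041) + (-7187/11757 + 7562/(((½)*(-66)²))) = 532956/19 + (-7187*1/11757 + 7562/(((½)*4356))) = 532956/19 + (-7187/11757 + 7562/2178) = 532956/19 + (-7187/11757 + 7562*(1/2178)) = 532956/19 + (-7187/11757 + 3781/1089) = 532956/19 + 12208858/4267791 = 2274776788498/81088029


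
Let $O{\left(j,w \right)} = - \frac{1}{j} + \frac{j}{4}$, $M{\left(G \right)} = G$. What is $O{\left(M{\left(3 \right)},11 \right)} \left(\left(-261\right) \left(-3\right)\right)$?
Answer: $\frac{1305}{4} \approx 326.25$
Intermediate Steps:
$O{\left(j,w \right)} = - \frac{1}{j} + \frac{j}{4}$ ($O{\left(j,w \right)} = - \frac{1}{j} + j \frac{1}{4} = - \frac{1}{j} + \frac{j}{4}$)
$O{\left(M{\left(3 \right)},11 \right)} \left(\left(-261\right) \left(-3\right)\right) = \left(- \frac{1}{3} + \frac{1}{4} \cdot 3\right) \left(\left(-261\right) \left(-3\right)\right) = \left(\left(-1\right) \frac{1}{3} + \frac{3}{4}\right) 783 = \left(- \frac{1}{3} + \frac{3}{4}\right) 783 = \frac{5}{12} \cdot 783 = \frac{1305}{4}$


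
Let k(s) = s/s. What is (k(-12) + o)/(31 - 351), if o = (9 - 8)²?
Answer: -1/160 ≈ -0.0062500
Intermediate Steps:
o = 1 (o = 1² = 1)
k(s) = 1
(k(-12) + o)/(31 - 351) = (1 + 1)/(31 - 351) = 2/(-320) = 2*(-1/320) = -1/160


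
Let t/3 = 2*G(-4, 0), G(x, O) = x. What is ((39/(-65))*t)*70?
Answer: 1008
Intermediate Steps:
t = -24 (t = 3*(2*(-4)) = 3*(-8) = -24)
((39/(-65))*t)*70 = ((39/(-65))*(-24))*70 = ((39*(-1/65))*(-24))*70 = -⅗*(-24)*70 = (72/5)*70 = 1008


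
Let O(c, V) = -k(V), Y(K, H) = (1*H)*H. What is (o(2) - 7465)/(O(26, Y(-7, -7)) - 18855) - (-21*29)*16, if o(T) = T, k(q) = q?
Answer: 10835767/1112 ≈ 9744.4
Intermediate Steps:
Y(K, H) = H² (Y(K, H) = H*H = H²)
O(c, V) = -V
(o(2) - 7465)/(O(26, Y(-7, -7)) - 18855) - (-21*29)*16 = (2 - 7465)/(-1*(-7)² - 18855) - (-21*29)*16 = -7463/(-1*49 - 18855) - (-609)*16 = -7463/(-49 - 18855) - 1*(-9744) = -7463/(-18904) + 9744 = -7463*(-1/18904) + 9744 = 439/1112 + 9744 = 10835767/1112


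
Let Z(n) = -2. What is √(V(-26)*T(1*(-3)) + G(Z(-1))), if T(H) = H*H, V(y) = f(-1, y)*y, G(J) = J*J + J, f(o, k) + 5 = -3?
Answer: √1874 ≈ 43.290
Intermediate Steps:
f(o, k) = -8 (f(o, k) = -5 - 3 = -8)
G(J) = J + J² (G(J) = J² + J = J + J²)
V(y) = -8*y
T(H) = H²
√(V(-26)*T(1*(-3)) + G(Z(-1))) = √((-8*(-26))*(1*(-3))² - 2*(1 - 2)) = √(208*(-3)² - 2*(-1)) = √(208*9 + 2) = √(1872 + 2) = √1874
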